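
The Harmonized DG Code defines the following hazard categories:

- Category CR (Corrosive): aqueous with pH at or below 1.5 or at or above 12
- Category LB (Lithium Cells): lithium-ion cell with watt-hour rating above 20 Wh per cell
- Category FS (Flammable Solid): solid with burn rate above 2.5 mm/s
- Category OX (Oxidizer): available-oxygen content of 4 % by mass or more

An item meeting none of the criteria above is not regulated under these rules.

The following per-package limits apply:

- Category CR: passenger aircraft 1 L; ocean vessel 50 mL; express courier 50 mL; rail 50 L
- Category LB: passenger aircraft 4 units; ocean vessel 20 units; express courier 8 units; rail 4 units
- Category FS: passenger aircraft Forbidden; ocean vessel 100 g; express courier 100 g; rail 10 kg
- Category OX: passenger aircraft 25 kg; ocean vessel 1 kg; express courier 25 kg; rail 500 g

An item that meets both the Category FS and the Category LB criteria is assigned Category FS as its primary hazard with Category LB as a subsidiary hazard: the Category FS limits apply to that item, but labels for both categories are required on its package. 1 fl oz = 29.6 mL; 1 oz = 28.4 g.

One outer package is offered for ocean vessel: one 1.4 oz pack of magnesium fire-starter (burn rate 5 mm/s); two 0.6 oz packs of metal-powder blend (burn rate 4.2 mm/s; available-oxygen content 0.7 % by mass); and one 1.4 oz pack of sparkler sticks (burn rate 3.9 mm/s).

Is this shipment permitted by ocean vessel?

No

Magnesium fire-starter: burn rate 5 mm/s > 2.5 mm/s → Category FS (Flammable Solid).
With burn rate 4.2 mm/s (> 2.5 mm/s), the metal-powder blend falls in Category FS.
With burn rate 3.9 mm/s (> 2.5 mm/s), the sparkler sticks fall in Category FS.
Category FS net quantity: (one 1.4 oz pack = 39.76 g) + (two 0.6 oz packs = 34.08 g) + (one 1.4 oz pack = 39.76 g) = 113.6 g.
113.6 g > 100 g (ocean vessel limit, Category FS) — over the limit.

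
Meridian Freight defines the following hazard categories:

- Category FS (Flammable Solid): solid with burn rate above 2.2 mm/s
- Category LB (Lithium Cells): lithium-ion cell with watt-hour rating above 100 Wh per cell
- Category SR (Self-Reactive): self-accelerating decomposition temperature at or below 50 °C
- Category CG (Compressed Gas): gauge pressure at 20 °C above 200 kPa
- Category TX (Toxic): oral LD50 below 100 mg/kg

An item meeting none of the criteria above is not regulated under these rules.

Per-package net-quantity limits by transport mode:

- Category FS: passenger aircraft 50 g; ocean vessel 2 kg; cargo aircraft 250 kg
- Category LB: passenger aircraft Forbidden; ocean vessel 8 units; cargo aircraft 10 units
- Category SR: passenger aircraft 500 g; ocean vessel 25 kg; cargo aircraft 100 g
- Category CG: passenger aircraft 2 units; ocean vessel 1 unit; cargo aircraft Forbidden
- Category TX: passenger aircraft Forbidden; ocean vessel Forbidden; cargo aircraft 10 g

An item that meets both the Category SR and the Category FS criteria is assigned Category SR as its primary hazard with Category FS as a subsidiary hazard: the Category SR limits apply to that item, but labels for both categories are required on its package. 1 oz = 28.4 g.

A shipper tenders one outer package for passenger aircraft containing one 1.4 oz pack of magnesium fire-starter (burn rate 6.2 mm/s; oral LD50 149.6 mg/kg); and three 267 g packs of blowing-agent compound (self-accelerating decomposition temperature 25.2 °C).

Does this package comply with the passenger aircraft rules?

No

With burn rate 6.2 mm/s (> 2.2 mm/s), the magnesium fire-starter falls in Category FS.
Blowing-agent compound: self-accelerating decomposition temperature 25.2 °C ≤ 50 °C → Category SR (Self-Reactive).
Category SR quantity: three 267 g packs = 801 g.
That exceeds the Category SR passenger aircraft limit of 500 g.
Category FS quantity: one 1.4 oz pack = 39.76 g.
That is within the Category FS passenger aircraft limit of 50 g.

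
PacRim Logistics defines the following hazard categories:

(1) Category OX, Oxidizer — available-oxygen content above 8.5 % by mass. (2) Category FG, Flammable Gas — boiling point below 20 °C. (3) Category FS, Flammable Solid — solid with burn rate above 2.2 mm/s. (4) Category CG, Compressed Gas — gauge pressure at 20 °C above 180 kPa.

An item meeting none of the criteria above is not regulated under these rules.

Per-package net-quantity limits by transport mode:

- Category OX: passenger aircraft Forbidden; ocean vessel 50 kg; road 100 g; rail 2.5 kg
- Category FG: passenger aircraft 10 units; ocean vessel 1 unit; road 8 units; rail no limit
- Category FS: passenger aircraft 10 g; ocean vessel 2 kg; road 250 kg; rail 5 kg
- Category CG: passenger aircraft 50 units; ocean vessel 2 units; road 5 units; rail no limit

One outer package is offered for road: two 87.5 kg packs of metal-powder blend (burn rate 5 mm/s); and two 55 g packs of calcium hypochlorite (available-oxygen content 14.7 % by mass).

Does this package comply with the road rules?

With burn rate 5 mm/s (> 2.2 mm/s), the metal-powder blend falls in Category FS.
Calcium hypochlorite: available-oxygen content 14.7 % by mass > 8.5 % by mass → Category OX (Oxidizer).
Category FS quantity: two 87.5 kg packs = 175 kg.
That is within the Category FS road limit of 250 kg.
Category OX quantity: two 55 g packs = 110 g.
110 g exceeds the road limit of 100 g for Category OX.

No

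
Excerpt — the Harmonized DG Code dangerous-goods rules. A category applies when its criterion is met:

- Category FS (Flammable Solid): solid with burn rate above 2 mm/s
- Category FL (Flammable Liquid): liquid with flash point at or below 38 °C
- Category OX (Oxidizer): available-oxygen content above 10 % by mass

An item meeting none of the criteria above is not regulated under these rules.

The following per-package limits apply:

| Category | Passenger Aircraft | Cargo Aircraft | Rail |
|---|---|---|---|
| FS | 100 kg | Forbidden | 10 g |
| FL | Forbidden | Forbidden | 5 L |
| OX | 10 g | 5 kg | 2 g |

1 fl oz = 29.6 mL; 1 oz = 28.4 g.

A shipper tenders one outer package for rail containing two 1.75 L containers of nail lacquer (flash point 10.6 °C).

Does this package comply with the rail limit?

The nail lacquer has flash point 10.6 °C, which is ≤ 38 °C, so it is Category FL (Flammable Liquid).
Category FL quantity: two 1.75 L containers = 3.5 L.
3.5 L is within the rail limit of 5 L for Category FL.

Yes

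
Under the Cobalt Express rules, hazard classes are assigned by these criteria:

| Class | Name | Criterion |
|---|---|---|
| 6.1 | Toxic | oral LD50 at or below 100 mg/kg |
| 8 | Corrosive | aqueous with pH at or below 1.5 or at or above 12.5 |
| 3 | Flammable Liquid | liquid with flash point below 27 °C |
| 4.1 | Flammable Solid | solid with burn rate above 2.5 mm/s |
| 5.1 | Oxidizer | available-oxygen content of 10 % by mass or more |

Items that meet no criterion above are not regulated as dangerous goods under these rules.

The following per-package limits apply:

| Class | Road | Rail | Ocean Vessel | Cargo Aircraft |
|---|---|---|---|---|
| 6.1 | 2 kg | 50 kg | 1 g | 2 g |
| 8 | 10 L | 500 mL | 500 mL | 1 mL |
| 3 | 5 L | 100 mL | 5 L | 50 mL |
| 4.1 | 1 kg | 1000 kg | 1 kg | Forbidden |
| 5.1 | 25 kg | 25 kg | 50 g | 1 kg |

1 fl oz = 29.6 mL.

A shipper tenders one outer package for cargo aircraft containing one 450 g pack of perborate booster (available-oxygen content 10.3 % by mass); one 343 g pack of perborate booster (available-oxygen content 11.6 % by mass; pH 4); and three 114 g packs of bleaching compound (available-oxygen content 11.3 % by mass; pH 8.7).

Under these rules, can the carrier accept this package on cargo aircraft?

With available-oxygen content 10.3 % by mass (≥ 10 % by mass), the perborate booster falls in Class 5.1.
The perborate booster has available-oxygen content 11.6 % by mass, which is ≥ 10 % by mass, so it is Class 5.1 (Oxidizer).
Bleaching compound: available-oxygen content 11.3 % by mass ≥ 10 % by mass → Class 5.1 (Oxidizer).
Total Class 5.1: 450 g + 343 g + (three 114 g packs = 342 g) = 1.135 kg.
1.135 kg exceeds the cargo aircraft limit of 1 kg for Class 5.1.

No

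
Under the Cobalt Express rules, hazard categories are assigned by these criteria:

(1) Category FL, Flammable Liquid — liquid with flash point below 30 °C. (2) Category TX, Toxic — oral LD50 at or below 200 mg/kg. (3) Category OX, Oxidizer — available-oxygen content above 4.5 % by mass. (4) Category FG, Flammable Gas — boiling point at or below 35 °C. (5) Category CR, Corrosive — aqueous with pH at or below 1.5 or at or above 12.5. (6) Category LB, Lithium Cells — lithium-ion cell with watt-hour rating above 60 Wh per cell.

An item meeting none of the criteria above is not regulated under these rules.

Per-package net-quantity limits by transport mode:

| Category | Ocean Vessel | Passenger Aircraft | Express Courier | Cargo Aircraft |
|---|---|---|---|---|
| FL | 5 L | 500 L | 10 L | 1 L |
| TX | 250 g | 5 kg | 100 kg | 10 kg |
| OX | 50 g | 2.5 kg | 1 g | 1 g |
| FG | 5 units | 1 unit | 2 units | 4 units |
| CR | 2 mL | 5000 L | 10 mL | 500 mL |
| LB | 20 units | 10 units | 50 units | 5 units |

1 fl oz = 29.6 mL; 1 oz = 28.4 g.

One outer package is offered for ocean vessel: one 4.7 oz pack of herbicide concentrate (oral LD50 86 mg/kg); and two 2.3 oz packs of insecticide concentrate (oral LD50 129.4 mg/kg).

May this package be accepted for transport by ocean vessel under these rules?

Herbicide concentrate: oral LD50 86 mg/kg ≤ 200 mg/kg → Category TX (Toxic).
Insecticide concentrate: oral LD50 129.4 mg/kg ≤ 200 mg/kg → Category TX (Toxic).
Category TX net quantity: (one 4.7 oz pack = 133.48 g) + (two 2.3 oz packs = 130.64 g) = 264.12 g.
That exceeds the Category TX ocean vessel limit of 250 g.

No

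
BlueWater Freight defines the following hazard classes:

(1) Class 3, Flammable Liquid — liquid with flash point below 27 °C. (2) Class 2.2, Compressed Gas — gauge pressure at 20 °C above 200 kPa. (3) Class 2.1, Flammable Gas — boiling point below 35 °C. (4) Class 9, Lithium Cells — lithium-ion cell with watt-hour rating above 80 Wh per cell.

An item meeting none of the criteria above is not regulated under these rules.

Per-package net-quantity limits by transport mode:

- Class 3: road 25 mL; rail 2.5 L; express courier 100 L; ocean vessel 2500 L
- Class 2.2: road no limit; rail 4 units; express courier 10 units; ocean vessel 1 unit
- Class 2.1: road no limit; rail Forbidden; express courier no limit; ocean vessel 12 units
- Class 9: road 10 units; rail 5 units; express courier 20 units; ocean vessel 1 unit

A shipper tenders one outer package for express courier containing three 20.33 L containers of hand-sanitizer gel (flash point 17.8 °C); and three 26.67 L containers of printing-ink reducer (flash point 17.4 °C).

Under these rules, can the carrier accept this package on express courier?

No

With flash point 17.8 °C (< 27 °C), the hand-sanitizer gel falls in Class 3.
With flash point 17.4 °C (< 27 °C), the printing-ink reducer falls in Class 3.
Class 3 net quantity: (three 20.33 L containers = 60.99 L) + (three 26.67 L containers = 80.01 L) = 141 L.
141 L exceeds the express courier limit of 100 L for Class 3.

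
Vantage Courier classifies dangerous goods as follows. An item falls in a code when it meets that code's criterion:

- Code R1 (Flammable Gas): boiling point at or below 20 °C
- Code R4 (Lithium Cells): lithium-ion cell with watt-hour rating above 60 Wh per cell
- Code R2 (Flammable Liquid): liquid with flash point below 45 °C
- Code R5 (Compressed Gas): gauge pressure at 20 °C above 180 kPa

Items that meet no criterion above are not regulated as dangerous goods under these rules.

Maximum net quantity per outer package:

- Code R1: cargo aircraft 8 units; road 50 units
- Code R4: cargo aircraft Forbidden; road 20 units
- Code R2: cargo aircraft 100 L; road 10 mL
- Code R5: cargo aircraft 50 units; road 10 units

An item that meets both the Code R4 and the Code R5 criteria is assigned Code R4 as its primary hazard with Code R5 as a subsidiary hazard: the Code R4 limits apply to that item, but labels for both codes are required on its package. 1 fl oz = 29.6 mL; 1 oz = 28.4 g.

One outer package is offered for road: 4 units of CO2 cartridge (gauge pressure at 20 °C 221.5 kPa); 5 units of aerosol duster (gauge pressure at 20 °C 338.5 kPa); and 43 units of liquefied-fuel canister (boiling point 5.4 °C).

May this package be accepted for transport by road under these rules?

Gauge pressure at 20 °C 221.5 kPa meets the Code R5 criterion (Compressed Gas), so the CO2 cartridge is Code R5.
Gauge pressure at 20 °C 338.5 kPa meets the Code R5 criterion (Compressed Gas), so the aerosol duster is Code R5.
Liquefied-fuel canister: boiling point 5.4 °C ≤ 20 °C → Code R1 (Flammable Gas).
Code R1 quantity: 43 units.
43 units is within the road limit of 50 units for Code R1.
Code R5 net quantity: 4 units + 5 units = 9 units.
9 units is within the road limit of 10 units for Code R5.
Every hazard code is within its road limit and no segregation rule is violated.

Yes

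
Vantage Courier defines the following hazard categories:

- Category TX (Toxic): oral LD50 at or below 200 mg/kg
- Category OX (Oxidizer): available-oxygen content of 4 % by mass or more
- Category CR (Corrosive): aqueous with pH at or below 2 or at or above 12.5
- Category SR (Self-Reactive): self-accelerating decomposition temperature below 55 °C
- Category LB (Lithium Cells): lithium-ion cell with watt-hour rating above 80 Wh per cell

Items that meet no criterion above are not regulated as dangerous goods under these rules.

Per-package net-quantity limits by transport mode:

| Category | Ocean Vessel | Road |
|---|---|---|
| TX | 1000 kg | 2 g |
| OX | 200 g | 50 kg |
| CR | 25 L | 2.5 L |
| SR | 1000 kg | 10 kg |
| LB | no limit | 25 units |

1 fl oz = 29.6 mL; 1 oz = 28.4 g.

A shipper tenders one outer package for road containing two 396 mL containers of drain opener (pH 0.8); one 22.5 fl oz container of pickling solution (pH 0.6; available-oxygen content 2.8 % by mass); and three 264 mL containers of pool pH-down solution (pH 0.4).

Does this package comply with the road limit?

Yes

The drain opener has pH 0.8, which is ≤ 2, so it is Category CR (Corrosive).
With pH 0.6 (≤ 2), the pickling solution falls in Category CR.
pH 0.4 meets the Category CR criterion (Corrosive), so the pool pH-down solution is Category CR.
Total Category CR: (two 396 mL containers = 792 mL) + (one 22.5 fl oz container = 666 mL) + (three 264 mL containers = 792 mL) = 2.25 L.
That is within the Category CR road limit of 2.5 L.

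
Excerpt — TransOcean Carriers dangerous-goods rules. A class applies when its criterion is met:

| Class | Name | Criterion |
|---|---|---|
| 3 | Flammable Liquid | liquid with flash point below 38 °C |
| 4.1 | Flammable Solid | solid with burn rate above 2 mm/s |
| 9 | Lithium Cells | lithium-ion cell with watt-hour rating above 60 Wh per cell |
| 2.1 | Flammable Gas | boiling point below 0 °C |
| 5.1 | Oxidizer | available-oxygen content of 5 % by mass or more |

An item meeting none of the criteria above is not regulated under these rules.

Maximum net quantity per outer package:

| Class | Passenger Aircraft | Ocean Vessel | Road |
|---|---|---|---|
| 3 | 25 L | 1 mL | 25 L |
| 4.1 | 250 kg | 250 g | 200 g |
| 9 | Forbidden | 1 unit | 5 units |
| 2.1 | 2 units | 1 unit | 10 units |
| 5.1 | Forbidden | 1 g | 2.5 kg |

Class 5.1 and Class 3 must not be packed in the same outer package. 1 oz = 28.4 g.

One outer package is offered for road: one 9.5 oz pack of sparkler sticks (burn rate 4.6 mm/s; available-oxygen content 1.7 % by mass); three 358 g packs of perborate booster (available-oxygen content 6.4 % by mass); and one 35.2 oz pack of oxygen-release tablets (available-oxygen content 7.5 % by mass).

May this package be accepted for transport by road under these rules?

Burn rate 4.6 mm/s meets the Class 4.1 criterion (Flammable Solid), so the sparkler sticks are Class 4.1.
The perborate booster has available-oxygen content 6.4 % by mass, which is ≥ 5 % by mass, so it is Class 5.1 (Oxidizer).
Oxygen-release tablets: available-oxygen content 7.5 % by mass ≥ 5 % by mass → Class 5.1 (Oxidizer).
Class 5.1 net quantity: (three 358 g packs = 1.074 kg) + (one 35.2 oz pack = 999.68 g) = 2073.68 g.
2073.68 g is within the road limit of 2.5 kg for Class 5.1.
Class 4.1 quantity: one 9.5 oz pack = 269.8 g.
269.8 g exceeds the road limit of 200 g for Class 4.1.
The segregation rule (Class 5.1 with Class 3) does not apply to Class 5.1 with Class 4.1.

No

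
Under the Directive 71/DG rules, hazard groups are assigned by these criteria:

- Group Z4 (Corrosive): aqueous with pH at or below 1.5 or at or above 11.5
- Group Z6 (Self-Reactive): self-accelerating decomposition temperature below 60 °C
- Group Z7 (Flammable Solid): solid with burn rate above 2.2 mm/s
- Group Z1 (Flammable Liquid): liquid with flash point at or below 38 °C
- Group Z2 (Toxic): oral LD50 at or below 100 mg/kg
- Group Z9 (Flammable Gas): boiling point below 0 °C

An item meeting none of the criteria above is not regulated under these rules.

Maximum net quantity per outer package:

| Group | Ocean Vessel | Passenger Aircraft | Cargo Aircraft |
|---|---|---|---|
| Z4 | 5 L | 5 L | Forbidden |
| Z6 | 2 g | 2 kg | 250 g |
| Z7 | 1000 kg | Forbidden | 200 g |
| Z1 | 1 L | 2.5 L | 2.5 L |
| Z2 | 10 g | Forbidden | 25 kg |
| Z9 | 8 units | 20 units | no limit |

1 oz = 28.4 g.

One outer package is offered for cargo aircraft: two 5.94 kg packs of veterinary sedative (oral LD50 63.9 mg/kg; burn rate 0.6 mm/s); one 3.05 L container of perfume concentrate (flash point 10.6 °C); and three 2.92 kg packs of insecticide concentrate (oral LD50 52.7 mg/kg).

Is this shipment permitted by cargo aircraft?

With oral LD50 63.9 mg/kg (≤ 100 mg/kg), the veterinary sedative falls in Group Z2.
Flash point 10.6 °C meets the Group Z1 criterion (Flammable Liquid), so the perfume concentrate is Group Z1.
Oral LD50 52.7 mg/kg meets the Group Z2 criterion (Toxic), so the insecticide concentrate is Group Z2.
Group Z1 quantity: 3.05 L.
3.05 L > 2.5 L (cargo aircraft limit, Group Z1) — over the limit.
Group Z2 net quantity: (two 5.94 kg packs = 11.88 kg) + (three 2.92 kg packs = 8.76 kg) = 20.64 kg.
20.64 kg ≤ 25 kg (cargo aircraft limit, Group Z2) — within limit.

No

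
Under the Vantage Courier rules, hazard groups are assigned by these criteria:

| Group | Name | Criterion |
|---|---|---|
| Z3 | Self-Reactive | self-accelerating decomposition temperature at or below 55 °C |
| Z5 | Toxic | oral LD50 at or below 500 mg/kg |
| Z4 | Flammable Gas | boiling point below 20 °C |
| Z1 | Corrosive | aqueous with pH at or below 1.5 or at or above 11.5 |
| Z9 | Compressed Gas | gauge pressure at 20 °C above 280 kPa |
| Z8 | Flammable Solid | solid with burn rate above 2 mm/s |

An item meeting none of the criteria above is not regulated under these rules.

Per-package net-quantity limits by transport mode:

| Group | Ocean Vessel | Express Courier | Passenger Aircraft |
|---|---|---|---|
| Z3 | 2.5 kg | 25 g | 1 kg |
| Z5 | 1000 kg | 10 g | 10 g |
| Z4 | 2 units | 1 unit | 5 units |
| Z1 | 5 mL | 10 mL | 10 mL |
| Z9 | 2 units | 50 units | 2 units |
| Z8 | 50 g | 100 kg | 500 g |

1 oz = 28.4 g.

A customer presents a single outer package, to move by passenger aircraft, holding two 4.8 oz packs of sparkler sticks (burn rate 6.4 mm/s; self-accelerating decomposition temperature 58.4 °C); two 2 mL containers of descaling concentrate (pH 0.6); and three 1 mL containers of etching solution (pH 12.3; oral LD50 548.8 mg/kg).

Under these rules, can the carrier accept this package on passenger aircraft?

The sparkler sticks have burn rate 6.4 mm/s, which is > 2 mm/s, so they are Group Z8 (Flammable Solid).
Descaling concentrate: pH 0.6 ≤ 1.5 → Group Z1 (Corrosive).
Etching solution: pH 12.3 ≥ 11.5 → Group Z1 (Corrosive).
Total Group Z1: (two 2 mL containers = 4 mL) + (three 1 mL containers = 3 mL) = 7 mL.
7 mL is within the passenger aircraft limit of 10 mL for Group Z1.
Group Z8 quantity: two 4.8 oz packs = 272.64 g.
272.64 g ≤ 500 g (passenger aircraft limit, Group Z8) — within limit.
Every hazard group is within its passenger aircraft limit and no segregation rule is violated.

Yes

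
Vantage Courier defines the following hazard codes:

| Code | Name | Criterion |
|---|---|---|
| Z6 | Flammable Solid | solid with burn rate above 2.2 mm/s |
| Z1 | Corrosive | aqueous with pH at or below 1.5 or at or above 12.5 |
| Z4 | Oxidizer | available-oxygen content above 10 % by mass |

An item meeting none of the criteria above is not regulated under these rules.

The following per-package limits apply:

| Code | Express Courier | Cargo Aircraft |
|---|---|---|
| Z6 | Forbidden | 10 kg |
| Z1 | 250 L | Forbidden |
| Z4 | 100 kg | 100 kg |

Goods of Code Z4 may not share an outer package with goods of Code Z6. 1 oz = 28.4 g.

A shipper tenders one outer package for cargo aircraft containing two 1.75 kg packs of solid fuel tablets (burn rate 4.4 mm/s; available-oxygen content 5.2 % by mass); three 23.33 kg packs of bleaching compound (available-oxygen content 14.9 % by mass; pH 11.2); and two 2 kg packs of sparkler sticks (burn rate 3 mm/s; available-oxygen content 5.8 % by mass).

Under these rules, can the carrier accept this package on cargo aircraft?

Solid fuel tablets: burn rate 4.4 mm/s > 2.2 mm/s → Code Z6 (Flammable Solid).
Available-oxygen content 14.9 % by mass meets the Code Z4 criterion (Oxidizer), so the bleaching compound is Code Z4.
Sparkler sticks: burn rate 3 mm/s > 2.2 mm/s → Code Z6 (Flammable Solid).
Code Z4 quantity: three 23.33 kg packs = 69.99 kg.
69.99 kg ≤ 100 kg (cargo aircraft limit, Code Z4) — within limit.
Total Code Z6: (two 1.75 kg packs = 3.5 kg) + (two 2 kg packs = 4 kg) = 7.5 kg.
7.5 kg ≤ 10 kg (cargo aircraft limit, Code Z6) — within limit.
Code Z4 and Code Z6 may not share an outer package.

No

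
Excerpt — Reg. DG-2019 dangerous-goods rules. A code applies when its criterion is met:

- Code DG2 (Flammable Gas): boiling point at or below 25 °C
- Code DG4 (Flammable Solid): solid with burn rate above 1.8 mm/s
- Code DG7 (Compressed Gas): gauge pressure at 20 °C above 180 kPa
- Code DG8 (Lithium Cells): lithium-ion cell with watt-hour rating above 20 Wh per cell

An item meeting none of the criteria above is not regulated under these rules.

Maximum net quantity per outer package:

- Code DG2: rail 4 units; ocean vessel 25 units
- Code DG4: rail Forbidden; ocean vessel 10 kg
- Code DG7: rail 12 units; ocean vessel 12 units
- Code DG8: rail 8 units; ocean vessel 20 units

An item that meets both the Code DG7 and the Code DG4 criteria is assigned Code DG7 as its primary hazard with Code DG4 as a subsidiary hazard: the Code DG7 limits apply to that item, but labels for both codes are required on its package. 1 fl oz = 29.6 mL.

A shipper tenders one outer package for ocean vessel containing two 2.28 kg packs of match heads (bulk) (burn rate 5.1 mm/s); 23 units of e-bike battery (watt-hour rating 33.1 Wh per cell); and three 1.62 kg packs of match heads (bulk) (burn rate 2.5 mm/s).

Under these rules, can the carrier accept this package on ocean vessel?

No

With burn rate 5.1 mm/s (> 1.8 mm/s), the match heads (bulk) fall in Code DG4.
E-bike battery: watt-hour rating 33.1 Wh per cell > 20 Wh per cell → Code DG8 (Lithium Cells).
Burn rate 2.5 mm/s meets the Code DG4 criterion (Flammable Solid), so the match heads (bulk) are Code DG4.
Total Code DG4: (two 2.28 kg packs = 4.56 kg) + (three 1.62 kg packs = 4.86 kg) = 9.42 kg.
9.42 kg ≤ 10 kg (ocean vessel limit, Code DG4) — within limit.
Code DG8 quantity: 23 units.
23 units > 20 units (ocean vessel limit, Code DG8) — over the limit.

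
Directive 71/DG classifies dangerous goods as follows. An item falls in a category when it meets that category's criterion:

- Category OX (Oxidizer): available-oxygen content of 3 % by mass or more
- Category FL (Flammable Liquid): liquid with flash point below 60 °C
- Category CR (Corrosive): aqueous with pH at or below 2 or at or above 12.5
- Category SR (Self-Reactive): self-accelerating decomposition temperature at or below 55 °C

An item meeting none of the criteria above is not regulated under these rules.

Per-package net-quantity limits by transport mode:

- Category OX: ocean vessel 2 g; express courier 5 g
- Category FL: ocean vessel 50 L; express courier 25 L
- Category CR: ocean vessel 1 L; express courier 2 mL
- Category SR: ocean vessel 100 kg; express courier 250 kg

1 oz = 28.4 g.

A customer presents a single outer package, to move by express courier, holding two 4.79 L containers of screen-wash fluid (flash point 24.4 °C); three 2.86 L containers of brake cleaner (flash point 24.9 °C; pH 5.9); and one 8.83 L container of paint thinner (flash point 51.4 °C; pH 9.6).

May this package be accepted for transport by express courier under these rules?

No

With flash point 24.4 °C (< 60 °C), the screen-wash fluid falls in Category FL.
With flash point 24.9 °C (< 60 °C), the brake cleaner falls in Category FL.
Flash point 51.4 °C meets the Category FL criterion (Flammable Liquid), so the paint thinner is Category FL.
Category FL net quantity: (two 4.79 L containers = 9.58 L) + (three 2.86 L containers = 8.58 L) + 8.83 L = 26.99 L.
26.99 L > 25 L (express courier limit, Category FL) — over the limit.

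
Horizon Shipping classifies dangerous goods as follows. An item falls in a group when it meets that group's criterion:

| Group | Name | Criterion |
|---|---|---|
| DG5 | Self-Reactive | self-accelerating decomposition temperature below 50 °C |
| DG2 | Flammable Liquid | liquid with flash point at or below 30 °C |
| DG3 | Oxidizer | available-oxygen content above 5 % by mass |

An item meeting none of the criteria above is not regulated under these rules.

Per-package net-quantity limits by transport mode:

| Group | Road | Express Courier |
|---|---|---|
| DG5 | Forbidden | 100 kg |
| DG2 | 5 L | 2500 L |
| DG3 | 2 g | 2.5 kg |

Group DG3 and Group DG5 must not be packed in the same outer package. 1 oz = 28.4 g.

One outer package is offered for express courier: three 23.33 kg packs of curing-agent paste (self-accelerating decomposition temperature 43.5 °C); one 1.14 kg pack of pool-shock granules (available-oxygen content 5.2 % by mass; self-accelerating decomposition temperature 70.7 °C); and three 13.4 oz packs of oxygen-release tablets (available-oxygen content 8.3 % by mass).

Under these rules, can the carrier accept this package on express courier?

Curing-agent paste: self-accelerating decomposition temperature 43.5 °C < 50 °C → Group DG5 (Self-Reactive).
Pool-shock granules: available-oxygen content 5.2 % by mass > 5 % by mass → Group DG3 (Oxidizer).
Available-oxygen content 8.3 % by mass meets the Group DG3 criterion (Oxidizer), so the oxygen-release tablets are Group DG3.
Group DG3 net quantity: 1.14 kg + (three 13.4 oz packs = 1141.68 g) = 2281.68 g.
2281.68 g is within the express courier limit of 2.5 kg for Group DG3.
Group DG5 quantity: three 23.33 kg packs = 69.99 kg.
69.99 kg ≤ 100 kg (express courier limit, Group DG5) — within limit.
Group DG3 and Group DG5 may not share an outer package.

No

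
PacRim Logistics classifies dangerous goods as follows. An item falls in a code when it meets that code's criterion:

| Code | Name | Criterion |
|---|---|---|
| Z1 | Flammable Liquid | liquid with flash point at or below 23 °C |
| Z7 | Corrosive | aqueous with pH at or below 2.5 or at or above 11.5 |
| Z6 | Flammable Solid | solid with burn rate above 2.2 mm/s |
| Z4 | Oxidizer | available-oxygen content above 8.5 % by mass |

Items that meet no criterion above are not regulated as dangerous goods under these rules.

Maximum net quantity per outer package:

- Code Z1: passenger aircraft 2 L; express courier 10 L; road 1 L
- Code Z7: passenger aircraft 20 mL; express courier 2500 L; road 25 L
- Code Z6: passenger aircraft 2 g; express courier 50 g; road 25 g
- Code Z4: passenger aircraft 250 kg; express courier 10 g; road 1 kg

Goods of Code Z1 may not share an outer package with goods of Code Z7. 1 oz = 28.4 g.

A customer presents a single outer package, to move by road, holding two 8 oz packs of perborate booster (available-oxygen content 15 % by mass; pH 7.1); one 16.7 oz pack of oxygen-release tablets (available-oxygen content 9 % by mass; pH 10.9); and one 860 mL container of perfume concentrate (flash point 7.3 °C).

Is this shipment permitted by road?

Yes

The perborate booster has available-oxygen content 15 % by mass, which is > 8.5 % by mass, so it is Code Z4 (Oxidizer).
Oxygen-release tablets: available-oxygen content 9 % by mass > 8.5 % by mass → Code Z4 (Oxidizer).
The perfume concentrate has flash point 7.3 °C, which is ≤ 23 °C, so it is Code Z1 (Flammable Liquid).
Total Code Z4: (two 8 oz packs = 454.4 g) + (one 16.7 oz pack = 474.28 g) = 928.68 g.
928.68 g ≤ 1 kg (road limit, Code Z4) — within limit.
Code Z1 quantity: 860 mL.
860 mL ≤ 1 L (road limit, Code Z1) — within limit.
The segregation rule (Code Z1 with Code Z7) does not apply to Code Z4 with Code Z1.
Every hazard code is within its road limit and no segregation rule is violated.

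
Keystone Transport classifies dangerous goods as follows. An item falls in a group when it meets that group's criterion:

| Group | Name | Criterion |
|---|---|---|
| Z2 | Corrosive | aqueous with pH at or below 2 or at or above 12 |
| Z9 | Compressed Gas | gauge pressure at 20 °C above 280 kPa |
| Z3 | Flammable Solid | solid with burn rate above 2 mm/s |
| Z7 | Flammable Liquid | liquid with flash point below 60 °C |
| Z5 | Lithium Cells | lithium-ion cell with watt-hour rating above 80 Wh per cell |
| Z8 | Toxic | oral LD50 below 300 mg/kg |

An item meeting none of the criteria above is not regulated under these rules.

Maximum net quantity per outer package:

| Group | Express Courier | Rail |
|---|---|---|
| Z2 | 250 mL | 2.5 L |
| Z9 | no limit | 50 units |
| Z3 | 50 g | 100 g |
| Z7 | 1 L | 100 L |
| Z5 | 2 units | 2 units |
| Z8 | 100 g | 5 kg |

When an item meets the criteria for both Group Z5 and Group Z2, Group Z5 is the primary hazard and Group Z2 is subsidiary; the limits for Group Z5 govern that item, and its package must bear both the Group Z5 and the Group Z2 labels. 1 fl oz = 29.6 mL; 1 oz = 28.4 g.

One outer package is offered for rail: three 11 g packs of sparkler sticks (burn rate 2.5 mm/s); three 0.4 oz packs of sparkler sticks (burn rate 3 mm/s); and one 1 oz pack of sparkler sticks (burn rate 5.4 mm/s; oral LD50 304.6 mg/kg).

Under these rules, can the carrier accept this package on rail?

Yes

Sparkler sticks: burn rate 2.5 mm/s > 2 mm/s → Group Z3 (Flammable Solid).
With burn rate 3 mm/s (> 2 mm/s), the sparkler sticks fall in Group Z3.
The sparkler sticks have burn rate 5.4 mm/s, which is > 2 mm/s, so they are Group Z3 (Flammable Solid).
Group Z3 net quantity: (three 11 g packs = 33 g) + (three 0.4 oz packs = 34.08 g) + (one 1 oz pack = 28.4 g) = 95.48 g.
That is within the Group Z3 rail limit of 100 g.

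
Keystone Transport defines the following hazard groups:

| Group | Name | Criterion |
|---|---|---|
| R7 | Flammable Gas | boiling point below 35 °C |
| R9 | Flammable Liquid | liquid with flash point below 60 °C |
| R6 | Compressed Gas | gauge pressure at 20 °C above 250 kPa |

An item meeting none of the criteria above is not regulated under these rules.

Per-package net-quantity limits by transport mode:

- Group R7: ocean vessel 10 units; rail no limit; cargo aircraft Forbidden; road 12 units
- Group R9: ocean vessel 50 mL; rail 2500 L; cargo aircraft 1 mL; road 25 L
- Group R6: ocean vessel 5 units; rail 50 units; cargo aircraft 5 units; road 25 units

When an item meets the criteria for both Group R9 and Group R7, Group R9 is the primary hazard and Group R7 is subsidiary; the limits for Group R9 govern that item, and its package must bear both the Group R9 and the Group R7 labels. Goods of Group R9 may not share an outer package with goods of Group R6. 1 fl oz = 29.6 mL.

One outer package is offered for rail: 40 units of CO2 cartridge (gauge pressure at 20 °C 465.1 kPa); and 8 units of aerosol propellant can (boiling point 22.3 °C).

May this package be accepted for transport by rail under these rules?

Yes

Gauge pressure at 20 °C 465.1 kPa meets the Group R6 criterion (Compressed Gas), so the CO2 cartridge is Group R6.
With boiling point 22.3 °C (< 35 °C), the aerosol propellant can falls in Group R7.
Group R6 quantity: 40 units.
40 units is within the rail limit of 50 units for Group R6.
Group R7 quantity: 8 units.
Group R7 has no per-package limit by rail.
The segregation rule (Group R9 with Group R6) does not apply to Group R6 with Group R7.
Every hazard group is within its rail limit and no segregation rule is violated.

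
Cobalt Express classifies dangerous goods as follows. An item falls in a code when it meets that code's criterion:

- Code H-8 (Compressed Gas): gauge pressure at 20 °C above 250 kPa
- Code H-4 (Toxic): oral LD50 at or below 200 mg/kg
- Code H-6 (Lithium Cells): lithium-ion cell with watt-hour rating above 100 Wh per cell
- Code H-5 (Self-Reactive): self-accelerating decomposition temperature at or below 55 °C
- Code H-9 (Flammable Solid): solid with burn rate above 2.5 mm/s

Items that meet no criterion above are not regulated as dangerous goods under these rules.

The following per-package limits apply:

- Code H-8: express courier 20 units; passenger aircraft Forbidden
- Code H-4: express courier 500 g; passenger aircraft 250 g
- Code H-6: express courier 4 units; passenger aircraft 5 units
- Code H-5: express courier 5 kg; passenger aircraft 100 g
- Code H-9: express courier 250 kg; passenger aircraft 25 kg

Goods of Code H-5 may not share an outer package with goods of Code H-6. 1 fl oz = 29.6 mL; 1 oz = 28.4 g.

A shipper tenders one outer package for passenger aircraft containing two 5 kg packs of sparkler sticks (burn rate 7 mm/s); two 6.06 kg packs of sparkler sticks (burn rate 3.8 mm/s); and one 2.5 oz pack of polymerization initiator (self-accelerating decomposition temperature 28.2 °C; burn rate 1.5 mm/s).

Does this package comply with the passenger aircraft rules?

Burn rate 7 mm/s meets the Code H-9 criterion (Flammable Solid), so the sparkler sticks are Code H-9.
Sparkler sticks: burn rate 3.8 mm/s > 2.5 mm/s → Code H-9 (Flammable Solid).
The polymerization initiator has self-accelerating decomposition temperature 28.2 °C, which is ≤ 55 °C, so it is Code H-5 (Self-Reactive).
Code H-9 net quantity: (two 5 kg packs = 10 kg) + (two 6.06 kg packs = 12.12 kg) = 22.12 kg.
That is within the Code H-9 passenger aircraft limit of 25 kg.
Code H-5 quantity: one 2.5 oz pack = 71 g.
That is within the Code H-5 passenger aircraft limit of 100 g.
The segregation rule (Code H-5 with Code H-6) does not apply to Code H-9 with Code H-5.
Every hazard code is within its passenger aircraft limit and no segregation rule is violated.

Yes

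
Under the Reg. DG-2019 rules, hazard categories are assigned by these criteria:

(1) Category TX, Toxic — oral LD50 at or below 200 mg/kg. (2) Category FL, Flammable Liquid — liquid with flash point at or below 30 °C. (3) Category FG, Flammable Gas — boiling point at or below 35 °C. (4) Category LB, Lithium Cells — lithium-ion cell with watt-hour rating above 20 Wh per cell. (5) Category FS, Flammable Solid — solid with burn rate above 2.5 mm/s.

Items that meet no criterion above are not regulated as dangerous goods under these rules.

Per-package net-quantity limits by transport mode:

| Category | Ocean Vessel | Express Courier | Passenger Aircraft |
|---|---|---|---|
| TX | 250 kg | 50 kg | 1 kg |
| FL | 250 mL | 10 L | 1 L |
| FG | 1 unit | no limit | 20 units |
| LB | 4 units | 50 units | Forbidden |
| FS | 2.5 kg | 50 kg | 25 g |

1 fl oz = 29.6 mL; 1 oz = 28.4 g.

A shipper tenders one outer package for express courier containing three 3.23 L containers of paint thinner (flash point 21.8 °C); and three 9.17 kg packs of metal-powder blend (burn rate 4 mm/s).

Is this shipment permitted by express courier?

Yes

Flash point 21.8 °C meets the Category FL criterion (Flammable Liquid), so the paint thinner is Category FL.
Burn rate 4 mm/s meets the Category FS criterion (Flammable Solid), so the metal-powder blend is Category FS.
Category FL quantity: three 3.23 L containers = 9.69 L.
That is within the Category FL express courier limit of 10 L.
Category FS quantity: three 9.17 kg packs = 27.51 kg.
27.51 kg ≤ 50 kg (express courier limit, Category FS) — within limit.
Every hazard category is within its express courier limit and no segregation rule is violated.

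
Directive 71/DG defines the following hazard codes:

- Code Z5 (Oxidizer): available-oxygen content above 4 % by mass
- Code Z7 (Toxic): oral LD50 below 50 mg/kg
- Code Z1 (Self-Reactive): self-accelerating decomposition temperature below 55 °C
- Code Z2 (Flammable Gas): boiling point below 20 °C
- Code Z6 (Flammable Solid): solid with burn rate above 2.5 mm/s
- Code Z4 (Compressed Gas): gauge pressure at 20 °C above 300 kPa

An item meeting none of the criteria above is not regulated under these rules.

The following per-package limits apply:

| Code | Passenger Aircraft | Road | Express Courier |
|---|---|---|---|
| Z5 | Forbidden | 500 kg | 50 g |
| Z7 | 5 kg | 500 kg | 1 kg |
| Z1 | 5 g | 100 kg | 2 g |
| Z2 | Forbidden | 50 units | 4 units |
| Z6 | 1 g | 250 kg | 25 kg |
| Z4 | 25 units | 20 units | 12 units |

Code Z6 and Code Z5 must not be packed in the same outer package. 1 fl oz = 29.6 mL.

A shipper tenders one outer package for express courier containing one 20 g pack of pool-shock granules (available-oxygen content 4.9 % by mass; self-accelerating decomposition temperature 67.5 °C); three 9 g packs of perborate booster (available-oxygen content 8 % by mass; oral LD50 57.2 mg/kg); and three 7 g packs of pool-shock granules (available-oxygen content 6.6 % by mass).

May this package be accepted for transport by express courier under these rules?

No

The pool-shock granules have available-oxygen content 4.9 % by mass, which is > 4 % by mass, so they are Code Z5 (Oxidizer).
Available-oxygen content 8 % by mass meets the Code Z5 criterion (Oxidizer), so the perborate booster is Code Z5.
Pool-shock granules: available-oxygen content 6.6 % by mass > 4 % by mass → Code Z5 (Oxidizer).
Code Z5 net quantity: 20 g + (three 9 g packs = 27 g) + (three 7 g packs = 21 g) = 68 g.
That exceeds the Code Z5 express courier limit of 50 g.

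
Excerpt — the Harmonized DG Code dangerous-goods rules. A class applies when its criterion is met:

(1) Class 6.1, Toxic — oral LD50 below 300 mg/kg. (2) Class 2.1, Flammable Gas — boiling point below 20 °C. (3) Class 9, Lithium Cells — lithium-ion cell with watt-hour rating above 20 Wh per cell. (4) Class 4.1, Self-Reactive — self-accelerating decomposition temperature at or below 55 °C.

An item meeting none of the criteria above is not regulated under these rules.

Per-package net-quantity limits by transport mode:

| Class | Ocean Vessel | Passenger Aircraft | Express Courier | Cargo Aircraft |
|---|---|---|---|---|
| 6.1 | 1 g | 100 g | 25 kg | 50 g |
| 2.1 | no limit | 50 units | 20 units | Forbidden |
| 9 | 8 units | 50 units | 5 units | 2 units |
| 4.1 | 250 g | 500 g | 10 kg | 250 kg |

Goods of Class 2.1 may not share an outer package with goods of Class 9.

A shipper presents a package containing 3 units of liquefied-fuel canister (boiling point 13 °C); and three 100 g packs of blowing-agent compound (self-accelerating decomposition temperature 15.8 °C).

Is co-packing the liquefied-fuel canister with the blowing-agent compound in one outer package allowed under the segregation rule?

Yes

Liquefied-fuel canister: boiling point 13 °C < 20 °C → Class 2.1 (Flammable Gas).
With self-accelerating decomposition temperature 15.8 °C (≤ 55 °C), the blowing-agent compound falls in Class 4.1.
No segregation rule bars Class 2.1 with Class 4.1.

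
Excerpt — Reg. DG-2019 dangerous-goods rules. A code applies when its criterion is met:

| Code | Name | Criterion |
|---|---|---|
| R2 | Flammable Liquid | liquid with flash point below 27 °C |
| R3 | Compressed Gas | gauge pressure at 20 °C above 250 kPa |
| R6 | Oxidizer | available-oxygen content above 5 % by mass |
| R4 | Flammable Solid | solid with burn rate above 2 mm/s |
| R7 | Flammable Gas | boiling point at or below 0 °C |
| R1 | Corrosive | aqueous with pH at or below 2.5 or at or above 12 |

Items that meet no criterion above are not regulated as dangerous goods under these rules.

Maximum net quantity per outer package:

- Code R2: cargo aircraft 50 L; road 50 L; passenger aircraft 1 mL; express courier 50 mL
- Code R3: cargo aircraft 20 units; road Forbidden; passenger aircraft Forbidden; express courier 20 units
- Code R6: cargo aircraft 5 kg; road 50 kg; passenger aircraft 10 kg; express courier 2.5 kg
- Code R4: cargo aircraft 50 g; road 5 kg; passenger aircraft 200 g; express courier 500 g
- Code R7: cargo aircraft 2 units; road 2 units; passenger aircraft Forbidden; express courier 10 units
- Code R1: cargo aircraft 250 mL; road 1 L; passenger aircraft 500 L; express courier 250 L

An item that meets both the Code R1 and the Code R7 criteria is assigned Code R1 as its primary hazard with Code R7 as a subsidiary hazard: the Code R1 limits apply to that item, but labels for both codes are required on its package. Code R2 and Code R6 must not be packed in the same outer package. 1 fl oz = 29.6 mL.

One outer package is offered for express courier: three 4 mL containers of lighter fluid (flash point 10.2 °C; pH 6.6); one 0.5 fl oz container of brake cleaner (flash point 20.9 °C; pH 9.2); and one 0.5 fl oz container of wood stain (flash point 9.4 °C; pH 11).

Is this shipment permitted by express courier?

The lighter fluid has flash point 10.2 °C, which is < 27 °C, so it is Code R2 (Flammable Liquid).
With flash point 20.9 °C (< 27 °C), the brake cleaner falls in Code R2.
With flash point 9.4 °C (< 27 °C), the wood stain falls in Code R2.
Code R2 net quantity: (three 4 mL containers = 12 mL) + (one 0.5 fl oz container = 14.8 mL) + (one 0.5 fl oz container = 14.8 mL) = 41.6 mL.
41.6 mL is within the express courier limit of 50 mL for Code R2.

Yes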